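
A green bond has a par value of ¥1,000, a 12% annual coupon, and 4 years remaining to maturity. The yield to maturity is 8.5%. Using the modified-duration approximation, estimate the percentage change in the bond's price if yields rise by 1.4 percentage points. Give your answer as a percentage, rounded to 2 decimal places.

Periodic yield y = 0.085. Modified duration first:
  t   CF        PV=CF/(1+0.085)^t    t·PV
  1       120.00       110.5991       110.5991
  2       120.00       101.9346       203.8693
  3       120.00        93.9490       281.8469
  4     1,120.00       808.1632     3,232.6528
  Σ                  1,114.6459     3,828.9681
P = 1,114.6459; D_Mac = 3.43514 yrs; D_mod = 3.43514/(1+0.085) = 3.16603 yrs.
ΔP/P ≈ -D_mod · Δy = -3.16603 × (+0.014) = -0.044324 = -4.4324%.

-4.43%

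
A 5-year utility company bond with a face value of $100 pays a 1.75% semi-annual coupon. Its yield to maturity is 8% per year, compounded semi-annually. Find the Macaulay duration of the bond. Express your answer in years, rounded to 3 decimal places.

Periodic yield y = 0.04. Discount each cash flow and weight by its period:
  t   CF        PV=CF/(1+0.04)^t    t·PV
  1        0.875         0.8413         0.8413
  2        0.875         0.8090         1.6180
  3        0.875         0.7779         2.3336
  4        0.875         0.7480         2.9918
  5        0.875         0.7192         3.5959
  6        0.875         0.6915         4.1492
  7        0.875         0.6649         4.6545
  8        0.875         0.6394         5.1148
  9        0.875         0.6148         5.5329
  10     100.875        68.1475       681.4754
  Σ                     74.6535       712.3074
Price P = Σ PV = 74.6535.
Macaulay duration = Σ(t·PV) / P = 712.3074 / 74.6535 = 9.54152 half-year periods.
In years: 9.54152 / 2 = 4.77076 years.

4.771 years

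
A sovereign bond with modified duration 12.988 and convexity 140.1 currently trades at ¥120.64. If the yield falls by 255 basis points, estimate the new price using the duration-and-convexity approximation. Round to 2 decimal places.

¥166.09

Duration effect: -D_mod·Δy = -12.988 × (-0.0255) = +0.331194
Convexity effect: ½·C·(Δy)² = 0.5 × 140.1 × (-0.0255)² = +0.0455500125
ΔP/P ≈ +0.331194 + 0.0455500125 = +0.3767440125
New price ≈ 120.64 × (1 + 0.3767440125) = 166.090397668.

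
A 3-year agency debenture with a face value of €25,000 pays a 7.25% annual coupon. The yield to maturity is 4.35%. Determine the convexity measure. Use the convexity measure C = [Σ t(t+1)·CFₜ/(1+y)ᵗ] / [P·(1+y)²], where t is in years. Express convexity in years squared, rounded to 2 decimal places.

10.09

With y = 0.0435:
  t   CF        PV=CF/(1+0.0435)^t    t·PV        t(t+1)·PV
  1     1,812.50     1,736.9430     1,736.9430       3,473.8860
  2     1,812.50     1,664.5357     3,329.0714       9,987.2141
  3    26,812.50    23,597.1715    70,791.5146     283,166.0583
  Σ                 26,998.6502    75,857.5289     296,627.1583
P = 26,998.6502.
Convexity = Σ t(t+1)·PV / [P·(1+y)²] = 296,627.1583 / (26,998.6502 × 1.088892) = 10.08983.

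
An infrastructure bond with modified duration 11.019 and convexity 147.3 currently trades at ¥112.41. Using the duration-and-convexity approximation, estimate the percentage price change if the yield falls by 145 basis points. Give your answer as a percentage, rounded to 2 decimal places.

Duration effect: -D_mod·Δy = -11.019 × (-0.0145) = +0.1597755
Convexity effect: ½·C·(Δy)² = 0.5 × 147.3 × (-0.0145)² = +0.0154849125
ΔP/P ≈ +0.1597755 + 0.0154849125 = +0.1752604125
= +17.52604125%.

+17.53%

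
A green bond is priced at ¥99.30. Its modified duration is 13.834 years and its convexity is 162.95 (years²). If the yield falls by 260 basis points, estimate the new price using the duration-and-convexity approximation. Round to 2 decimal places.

¥140.49

Duration effect: -D_mod·Δy = -13.834 × (-0.026) = +0.359684
Convexity effect: ½·C·(Δy)² = 0.5 × 162.95 × (-0.026)² = +0.0550771
ΔP/P ≈ +0.359684 + 0.0550771 = +0.4147611
New price ≈ 99.30 × (1 + 0.4147611) = 140.48577723.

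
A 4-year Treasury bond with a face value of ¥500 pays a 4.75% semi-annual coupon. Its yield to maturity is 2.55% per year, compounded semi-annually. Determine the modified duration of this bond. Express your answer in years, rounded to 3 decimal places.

Periodic yield y = 0.01275. First find Macaulay duration:
  t   CF        PV=CF/(1+0.01275)^t    t·PV
  1       11.875        11.7255        11.7255
  2       11.875        11.5779        23.1558
  3       11.875        11.4321        34.2964
  4       11.875        11.2882        45.1528
  5       11.875        11.1461        55.7304
  6       11.875        11.0058        66.0346
  7       11.875        10.8672        76.0704
  8      511.875       462.5364     3,700.2911
  Σ                    541.5791     4,012.4570
P = 541.5791; Macaulay duration = 4,012.4570 / 541.5791 = 7.40881 half-year periods = 3.70440 years.
Modified duration = D_Mac / (1 + y) = 3.70440 / 1.01275 = 3.65777 years.

3.658 years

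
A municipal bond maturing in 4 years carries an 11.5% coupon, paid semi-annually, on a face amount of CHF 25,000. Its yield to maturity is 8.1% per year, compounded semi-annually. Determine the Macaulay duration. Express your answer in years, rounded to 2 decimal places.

3.36 years

Periodic yield y = 0.0405. Discount each cash flow and weight by its period:
  t   CF        PV=CF/(1+0.0405)^t    t·PV
  1     1,437.50     1,381.5473     1,381.5473
  2     1,437.50     1,327.7725     2,655.5451
  3     1,437.50     1,276.0909     3,828.2726
  4     1,437.50     1,226.4208     4,905.6833
  5     1,437.50     1,178.6841     5,893.4206
  6     1,437.50     1,132.8055     6,796.8330
  7     1,437.50     1,088.7126     7,620.9884
  8    26,437.50    19,243.4842   153,947.8739
  Σ                 27,855.5180   187,030.1641
Price P = Σ PV = 27,855.5180.
Macaulay duration = Σ(t·PV) / P = 187,030.1641 / 27,855.5180 = 6.71429 half-year periods.
In years: 6.71429 / 2 = 3.35715 years.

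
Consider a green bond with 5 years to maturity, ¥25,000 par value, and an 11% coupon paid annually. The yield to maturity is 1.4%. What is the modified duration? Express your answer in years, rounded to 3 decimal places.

Periodic yield y = 0.014. First find Macaulay duration:
  t   CF        PV=CF/(1+0.014)^t    t·PV
  1     2,750.00     2,712.0316     2,712.0316
  2     2,750.00     2,674.5873     5,349.1747
  3     2,750.00     2,637.6601     7,912.9803
  4     2,750.00     2,601.2427    10,404.9708
  5    27,750.00    25,886.4927   129,432.4634
  Σ                 36,512.0144   155,811.6207
P = 36,512.0144; Macaulay duration = 155,811.6207 / 36,512.0144 = 4.26741 years.
Modified duration = D_Mac / (1 + y) = 4.26741 / 1.014 = 4.20849 years.

4.208 years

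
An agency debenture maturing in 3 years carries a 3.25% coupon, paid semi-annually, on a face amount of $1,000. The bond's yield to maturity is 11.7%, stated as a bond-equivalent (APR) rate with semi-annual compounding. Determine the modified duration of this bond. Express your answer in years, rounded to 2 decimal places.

Periodic yield y = 0.0585. First find Macaulay duration:
  t   CF        PV=CF/(1+0.0585)^t    t·PV
  1        16.25        15.3519        15.3519
  2        16.25        14.5035        29.0069
  3        16.25        13.7019        41.1057
  4        16.25        12.9446        51.7786
  5        16.25        12.2292        61.1461
  6     1,016.25       722.5292     4,335.1750
  Σ                    791.2603     4,533.5642
P = 791.2603; Macaulay duration = 4,533.5642 / 791.2603 = 5.72955 half-year periods = 2.86477 years.
Modified duration = D_Mac / (1 + y) = 2.86477 / 1.0585 = 2.70645 years.

2.71 years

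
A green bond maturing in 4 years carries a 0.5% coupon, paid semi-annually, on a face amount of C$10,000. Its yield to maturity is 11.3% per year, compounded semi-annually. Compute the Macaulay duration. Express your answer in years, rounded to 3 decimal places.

3.955 years

Periodic yield y = 0.0565. Discount each cash flow and weight by its period:
  t   CF        PV=CF/(1+0.0565)^t    t·PV
  1        25.00        23.6630        23.6630
  2        25.00        22.3976        44.7952
  3        25.00        21.1998        63.5994
  4        25.00        20.0661        80.2642
  5        25.00        18.9930        94.9648
  6        25.00        17.9772       107.8634
  7        25.00        17.0158       119.1109
  8    10,025.00     6,458.4510    51,667.6081
  Σ                  6,599.7635    52,201.8690
Price P = Σ PV = 6,599.7635.
Macaulay duration = Σ(t·PV) / P = 52,201.8690 / 6,599.7635 = 7.90966 half-year periods.
In years: 7.90966 / 2 = 3.95483 years.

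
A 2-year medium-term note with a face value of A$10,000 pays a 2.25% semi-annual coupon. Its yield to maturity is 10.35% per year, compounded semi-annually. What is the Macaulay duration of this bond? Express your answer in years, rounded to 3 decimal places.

Periodic yield y = 0.05175. Discount each cash flow and weight by its period:
  t   CF        PV=CF/(1+0.05175)^t    t·PV
  1       112.50       106.9646       106.9646
  2       112.50       101.7015       203.4031
  3       112.50        96.6974       290.0923
  4    10,112.50     8,264.3452    33,057.3810
  Σ                  8,569.7088    33,657.8409
Price P = Σ PV = 8,569.7088.
Macaulay duration = Σ(t·PV) / P = 33,657.8409 / 8,569.7088 = 3.92754 half-year periods.
In years: 3.92754 / 2 = 1.96377 years.

1.964 years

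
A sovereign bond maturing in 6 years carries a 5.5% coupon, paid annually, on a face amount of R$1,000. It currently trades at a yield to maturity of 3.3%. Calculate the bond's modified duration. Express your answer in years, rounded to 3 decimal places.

Periodic yield y = 0.033. First find Macaulay duration:
  t   CF        PV=CF/(1+0.033)^t    t·PV
  1        55.00        53.2430        53.2430
  2        55.00        51.5421       103.0842
  3        55.00        49.8955       149.6866
  4        55.00        48.3016       193.2063
  5        55.00        46.7586       233.7928
  6     1,055.00       868.2615     5,209.5688
  Σ                  1,118.0022     5,942.5817
P = 1,118.0022; Macaulay duration = 5,942.5817 / 1,118.0022 = 5.31536 years.
Modified duration = D_Mac / (1 + y) = 5.31536 / 1.033 = 5.14555 years.

5.146 years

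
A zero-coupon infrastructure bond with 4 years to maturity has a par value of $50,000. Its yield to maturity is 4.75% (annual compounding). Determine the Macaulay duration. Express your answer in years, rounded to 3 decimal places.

4.000 years

A zero-coupon bond has a single cash flow at maturity, so its Macaulay duration equals its maturity: 4 years.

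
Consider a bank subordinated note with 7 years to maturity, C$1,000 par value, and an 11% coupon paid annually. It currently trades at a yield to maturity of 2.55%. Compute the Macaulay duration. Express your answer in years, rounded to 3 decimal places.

Periodic yield y = 0.0255. Discount each cash flow and weight by its year:
  t   CF        PV=CF/(1+0.0255)^t    t·PV
  1       110.00       107.2647       107.2647
  2       110.00       104.5975       209.1950
  3       110.00       101.9966       305.9898
  4       110.00        99.4604       397.8414
  5       110.00        96.9872       484.9359
  6       110.00        94.5755       567.4531
  7     1,110.00       930.6220     6,514.3542
  Σ                  1,535.5039     8,587.0342
Price P = Σ PV = 1,535.5039.
Macaulay duration = Σ(t·PV) / P = 8,587.0342 / 1,535.5039 = 5.59232 years.

5.592 years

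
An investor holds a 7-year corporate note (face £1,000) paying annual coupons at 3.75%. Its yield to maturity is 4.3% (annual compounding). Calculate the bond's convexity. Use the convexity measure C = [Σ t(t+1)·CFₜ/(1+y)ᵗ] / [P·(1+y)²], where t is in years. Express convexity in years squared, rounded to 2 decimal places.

With y = 0.043:
  t   CF        PV=CF/(1+0.043)^t    t·PV        t(t+1)·PV
  1        37.50        35.9540        35.9540          71.9080
  2        37.50        34.4717        68.9434         206.8302
  3        37.50        33.0505        99.1516         396.6063
  4        37.50        31.6879       126.7518         633.7588
  5        37.50        30.3815       151.9077         911.4461
  6        37.50        29.1290       174.7739       1,223.4176
  7     1,037.50       772.6769     5,408.7385      43,269.9082
  Σ                    967.3516     6,066.2208      46,713.8750
P = 967.3516.
Convexity = Σ t(t+1)·PV / [P·(1+y)²] = 46,713.8750 / (967.3516 × 1.087849) = 44.39080.

44.39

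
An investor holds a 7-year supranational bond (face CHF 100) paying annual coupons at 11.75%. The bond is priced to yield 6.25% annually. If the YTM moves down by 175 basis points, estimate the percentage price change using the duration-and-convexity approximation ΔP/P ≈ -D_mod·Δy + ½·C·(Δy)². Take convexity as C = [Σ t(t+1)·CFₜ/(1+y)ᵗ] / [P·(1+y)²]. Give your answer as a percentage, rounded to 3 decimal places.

+9.397%

With y = 0.0625:
  t   CF        PV=CF/(1+0.0625)^t    t·PV        t(t+1)·PV
  1        11.75        11.0588        11.0588          22.1176
  2        11.75        10.4083        20.8166          62.4498
  3        11.75         9.7961        29.3882         117.5526
  4        11.75         9.2198        36.8793         184.3963
  5        11.75         8.6775        43.3874         260.3241
  6        11.75         8.1670        49.0022         343.0153
  7       111.75        73.1046       511.7325       4,093.8600
  Σ                    130.4321       702.2649       5,083.7158
P = 130.4321; D_Mac = 5.38414 yrs; D_mod = 5.06743 yrs; C = 34.52540.
Duration effect: -5.06743 × (-0.0175) = +0.088680
Convexity effect: 0.5 × 34.52540 × (-0.0175)² = +0.0052867
ΔP/P ≈ +0.088680 + 0.0052867 = +0.093967 = +9.3967%.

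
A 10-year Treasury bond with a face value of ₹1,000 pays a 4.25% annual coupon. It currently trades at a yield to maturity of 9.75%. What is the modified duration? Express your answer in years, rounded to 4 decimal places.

Periodic yield y = 0.0975. First find Macaulay duration:
  t   CF        PV=CF/(1+0.0975)^t    t·PV
  1        42.50        38.7244        38.7244
  2        42.50        35.2842        70.5683
  3        42.50        32.1496        96.4487
  4        42.50        29.2935       117.1739
  5        42.50        26.6911       133.4554
  6        42.50        24.3199       145.9194
  7        42.50        22.1594       155.1155
  8        42.50        20.1908       161.5261
  9        42.50        18.3970       165.5734
  10    1,042.50       411.1789     4,111.7886
  Σ                    658.3886     5,196.2938
P = 658.3886; Macaulay duration = 5,196.2938 / 658.3886 = 7.89244 years.
Modified duration = D_Mac / (1 + y) = 7.89244 / 1.0975 = 7.19129 years.

7.1913 years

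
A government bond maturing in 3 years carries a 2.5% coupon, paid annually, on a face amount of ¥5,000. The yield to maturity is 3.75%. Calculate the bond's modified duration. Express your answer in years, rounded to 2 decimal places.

Periodic yield y = 0.0375. First find Macaulay duration:
  t   CF        PV=CF/(1+0.0375)^t    t·PV
  1       125.00       120.4819       120.4819
  2       125.00       116.1272       232.2543
  3     5,125.00     4,589.1215    13,767.3644
  Σ                  4,825.7306    14,120.1007
P = 4,825.7306; Macaulay duration = 14,120.1007 / 4,825.7306 = 2.92600 years.
Modified duration = D_Mac / (1 + y) = 2.92600 / 1.0375 = 2.82024 years.

2.82 years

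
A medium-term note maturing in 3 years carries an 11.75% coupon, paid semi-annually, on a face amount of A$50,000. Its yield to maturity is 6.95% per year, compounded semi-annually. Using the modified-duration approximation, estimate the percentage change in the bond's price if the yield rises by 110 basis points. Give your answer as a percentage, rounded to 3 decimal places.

Periodic yield y = 0.03475. Modified duration first:
  t   CF        PV=CF/(1+0.03475)^t    t·PV
  1     2,937.50     2,838.8500     2,838.8500
  2     2,937.50     2,743.5129     5,487.0258
  3     2,937.50     2,651.3775     7,954.1326
  4     2,937.50     2,562.3363    10,249.3453
  5     2,937.50     2,476.2854    12,381.4271
  6    52,937.50    43,127.1558   258,762.9345
  Σ                 56,399.5179   297,673.7152
P = 56,399.5179; D_Mac = 5.27795 half-year periods = 2.63897 yrs; D_mod = 2.63897/(1+0.03475) = 2.55035 yrs.
ΔP/P ≈ -D_mod · Δy = -2.55035 × (+0.011) = -0.028054 = -2.8054%.

-2.805%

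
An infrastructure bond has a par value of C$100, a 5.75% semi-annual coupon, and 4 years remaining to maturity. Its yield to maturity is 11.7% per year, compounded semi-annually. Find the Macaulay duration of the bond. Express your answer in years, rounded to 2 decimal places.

Periodic yield y = 0.0585. Discount each cash flow and weight by its period:
  t   CF        PV=CF/(1+0.0585)^t    t·PV
  1        2.875         2.7161         2.7161
  2        2.875         2.5660         5.1320
  3        2.875         2.4242         7.2725
  4        2.875         2.2902         9.1608
  5        2.875         2.1636        10.8182
  6        2.875         2.0441        12.2643
  7        2.875         1.9311        13.5176
  8      102.875        65.2804       522.2434
  Σ                     81.4157       583.1249
Price P = Σ PV = 81.4157.
Macaulay duration = Σ(t·PV) / P = 583.1249 / 81.4157 = 7.16232 half-year periods.
In years: 7.16232 / 2 = 3.58116 years.

3.58 years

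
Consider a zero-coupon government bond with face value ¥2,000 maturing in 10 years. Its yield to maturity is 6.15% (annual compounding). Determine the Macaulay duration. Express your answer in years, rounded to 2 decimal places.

10.00 years

A zero-coupon bond has a single cash flow at maturity, so its Macaulay duration equals its maturity: 10 years.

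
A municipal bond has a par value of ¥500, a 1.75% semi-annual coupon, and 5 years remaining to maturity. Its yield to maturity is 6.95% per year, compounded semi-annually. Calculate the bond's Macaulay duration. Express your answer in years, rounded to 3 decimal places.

4.778 years

Periodic yield y = 0.03475. Discount each cash flow and weight by its period:
  t   CF        PV=CF/(1+0.03475)^t    t·PV
  1        4.375         4.2281         4.2281
  2        4.375         4.0861         8.1722
  3        4.375         3.9489        11.8466
  4        4.375         3.8162        15.2650
  5        4.375         3.6881        18.4404
  6        4.375         3.5642        21.3854
  7        4.375         3.4445        24.1117
  8        4.375         3.3289        26.6308
  9        4.375         3.2171        28.9535
  10     504.375       358.4257     3,584.2575
  Σ                    391.7478     3,743.2912
Price P = Σ PV = 391.7478.
Macaulay duration = Σ(t·PV) / P = 3,743.2912 / 391.7478 = 9.55536 half-year periods.
In years: 9.55536 / 2 = 4.77768 years.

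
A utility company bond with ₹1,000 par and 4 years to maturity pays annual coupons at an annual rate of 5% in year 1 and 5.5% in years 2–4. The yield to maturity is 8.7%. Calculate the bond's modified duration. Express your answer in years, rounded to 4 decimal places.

Periodic yield y = 0.087. First find Macaulay duration:
  t   CF        PV=CF/(1+0.087)^t    t·PV
  1        50.00        45.9982        45.9982
  2        55.00        46.5483        93.0966
  3        55.00        42.8227       128.4681
  4     1,055.00       755.6737     3,022.6946
  Σ                    891.0428     3,290.2574
P = 891.0428; Macaulay duration = 3,290.2574 / 891.0428 = 3.69259 years.
Modified duration = D_Mac / (1 + y) = 3.69259 / 1.087 = 3.39705 years.

3.3970 years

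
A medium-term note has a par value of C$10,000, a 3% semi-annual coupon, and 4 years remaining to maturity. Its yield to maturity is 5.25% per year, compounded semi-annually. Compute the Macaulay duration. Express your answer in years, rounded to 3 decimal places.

3.789 years

Periodic yield y = 0.02625. Discount each cash flow and weight by its period:
  t   CF        PV=CF/(1+0.02625)^t    t·PV
  1       150.00       146.1632       146.1632
  2       150.00       142.4246       284.8491
  3       150.00       138.7816       416.3447
  4       150.00       135.2317       540.9269
  5       150.00       131.7727       658.8634
  6       150.00       128.4021       770.4128
  7       150.00       125.1178       875.8245
  8    10,150.00     8,249.7480    65,997.9838
  Σ                  9,197.6416    69,691.3685
Price P = Σ PV = 9,197.6416.
Macaulay duration = Σ(t·PV) / P = 69,691.3685 / 9,197.6416 = 7.57709 half-year periods.
In years: 7.57709 / 2 = 3.78855 years.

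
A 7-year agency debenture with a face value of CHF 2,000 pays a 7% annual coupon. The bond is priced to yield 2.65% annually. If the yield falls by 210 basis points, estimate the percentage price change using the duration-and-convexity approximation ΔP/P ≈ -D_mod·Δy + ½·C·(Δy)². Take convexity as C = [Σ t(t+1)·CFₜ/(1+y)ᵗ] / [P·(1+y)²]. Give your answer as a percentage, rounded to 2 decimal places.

+13.05%

With y = 0.0265:
  t   CF        PV=CF/(1+0.0265)^t    t·PV        t(t+1)·PV
  1       140.00       136.3858       136.3858         272.7716
  2       140.00       132.8649       265.7297         797.1891
  3       140.00       129.4348       388.3045       1,553.2180
  4       140.00       126.0934       504.3734       2,521.8672
  5       140.00       122.8382       614.1908       3,685.1445
  6       140.00       119.6670       718.0019       5,026.0130
  7     2,140.00     1,781.9729    12,473.8104      99,790.4829
  Σ                  2,549.2569    15,100.7964     113,646.6863
P = 2,549.2569; D_Mac = 5.92361 yrs; D_mod = 5.77068 yrs; C = 42.30827.
Duration effect: -5.77068 × (-0.021) = +0.121184
Convexity effect: 0.5 × 42.30827 × (-0.021)² = +0.0093290
ΔP/P ≈ +0.121184 + 0.0093290 = +0.130513 = +13.0513%.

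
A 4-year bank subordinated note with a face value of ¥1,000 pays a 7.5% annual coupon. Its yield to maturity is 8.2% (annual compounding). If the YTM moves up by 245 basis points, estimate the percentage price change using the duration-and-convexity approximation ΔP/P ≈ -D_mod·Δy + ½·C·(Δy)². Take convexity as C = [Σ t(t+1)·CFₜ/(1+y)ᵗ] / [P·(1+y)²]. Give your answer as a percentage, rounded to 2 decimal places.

With y = 0.082:
  t   CF        PV=CF/(1+0.082)^t    t·PV        t(t+1)·PV
  1        75.00        69.3161        69.3161         138.6322
  2        75.00        64.0629       128.1258         384.3775
  3        75.00        59.2079       177.6236         710.4945
  4     1,075.00       784.3311     3,137.3243      15,686.6215
  Σ                    976.9180     3,512.3898      16,920.1257
P = 976.9180; D_Mac = 3.59538 yrs; D_mod = 3.32290 yrs; C = 14.79418.
Duration effect: -3.32290 × (+0.0245) = -0.081411
Convexity effect: 0.5 × 14.79418 × (0.0245)² = +0.0044401
ΔP/P ≈ -0.081411 + 0.0044401 = -0.076971 = -7.6971%.

-7.70%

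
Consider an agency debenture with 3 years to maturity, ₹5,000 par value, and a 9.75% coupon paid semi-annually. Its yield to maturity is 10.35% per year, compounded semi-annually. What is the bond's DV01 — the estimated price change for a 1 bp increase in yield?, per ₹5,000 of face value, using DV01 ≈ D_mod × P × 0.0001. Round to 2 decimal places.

₹1.25

Periodic yield y = 0.05175.
  t   CF        PV=CF/(1+0.05175)^t    t·PV
  1       243.75       231.7566       231.7566
  2       243.75       220.3533       440.7066
  3       243.75       209.5111       628.5333
  4       243.75       199.2024       796.8096
  5       243.75       189.4009       947.0045
  6     5,243.75     3,874.0646    23,244.3874
  Σ                  4,924.2889    26,289.1979
P = 4,924.2889; D_Mac = 5.33868 half-year periods = 2.66934 yrs; D_mod = 2.53800 yrs.
DV01 ≈ 2.53800 × 4,924.2889 × 0.0001 = 1.249784.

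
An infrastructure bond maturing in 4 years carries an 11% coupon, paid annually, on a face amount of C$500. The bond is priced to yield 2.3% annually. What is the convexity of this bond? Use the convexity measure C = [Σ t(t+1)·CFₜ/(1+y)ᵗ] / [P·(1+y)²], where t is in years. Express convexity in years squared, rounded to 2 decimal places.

16.07

With y = 0.023:
  t   CF        PV=CF/(1+0.023)^t    t·PV        t(t+1)·PV
  1        55.00        53.7634        53.7634         107.5269
  2        55.00        52.5547       105.1094         315.3281
  3        55.00        51.3731       154.1193         616.4772
  4       555.00       506.7461     2,026.9846      10,134.9228
  Σ                    664.4374     2,339.9767      11,174.2550
P = 664.4374.
Convexity = Σ t(t+1)·PV / [P·(1+y)²] = 11,174.2550 / (664.4374 × 1.046529) = 16.06990.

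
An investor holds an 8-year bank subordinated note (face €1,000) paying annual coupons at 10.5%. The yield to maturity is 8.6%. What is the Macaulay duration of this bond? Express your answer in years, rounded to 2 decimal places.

Periodic yield y = 0.086. Discount each cash flow and weight by its year:
  t   CF        PV=CF/(1+0.086)^t    t·PV
  1       105.00        96.6851        96.6851
  2       105.00        89.0286       178.0572
  3       105.00        81.9785       245.9354
  4       105.00        75.4866       301.9465
  5       105.00        69.5089       347.5443
  6       105.00        64.0045       384.0269
  7       105.00        58.9360       412.5519
  8     1,105.00       571.1151     4,568.9211
  Σ                  1,106.7433     6,535.6684
Price P = Σ PV = 1,106.7433.
Macaulay duration = Σ(t·PV) / P = 6,535.6684 / 1,106.7433 = 5.90532 years.

5.91 years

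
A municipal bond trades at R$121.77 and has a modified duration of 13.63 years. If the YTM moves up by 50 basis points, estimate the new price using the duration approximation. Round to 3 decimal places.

R$113.471

Duration approximation: ΔP/P ≈ -D_mod · Δy = -13.63 × (+0.005) = -0.068150.
New price ≈ 121.77 × (1 - 0.068150) = 113.4713745.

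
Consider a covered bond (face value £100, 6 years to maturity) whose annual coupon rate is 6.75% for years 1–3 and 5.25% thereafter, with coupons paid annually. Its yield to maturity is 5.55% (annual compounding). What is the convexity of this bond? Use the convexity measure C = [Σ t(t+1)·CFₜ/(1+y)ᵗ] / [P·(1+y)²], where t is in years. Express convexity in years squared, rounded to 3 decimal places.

30.808

With y = 0.0555:
  t   CF        PV=CF/(1+0.0555)^t    t·PV        t(t+1)·PV
  1         6.75         6.3951         6.3951          12.7901
  2         6.75         6.0588        12.1176          36.3529
  3         6.75         5.7402        17.2207          68.8827
  4         5.25         4.2299        16.9195          84.5973
  5         5.25         4.0075        20.0373         120.2235
  6       105.25        76.1154       456.6926       3,196.8479
  Σ                    102.5468       529.3826       3,519.6944
P = 102.5468.
Convexity = Σ t(t+1)·PV / [P·(1+y)²] = 3,519.6944 / (102.5468 × 1.114080) = 30.80819.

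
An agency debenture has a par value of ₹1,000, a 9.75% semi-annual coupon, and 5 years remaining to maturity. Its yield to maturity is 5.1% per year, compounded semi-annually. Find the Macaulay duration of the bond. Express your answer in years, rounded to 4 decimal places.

4.1673 years

Periodic yield y = 0.0255. Discount each cash flow and weight by its period:
  t   CF        PV=CF/(1+0.0255)^t    t·PV
  1        48.75        47.5378        47.5378
  2        48.75        46.3557        92.7114
  3        48.75        45.2030       135.6091
  4        48.75        44.0790       176.3161
  5        48.75        42.9830       214.9148
  6        48.75        41.9141       251.4849
  7        48.75        40.8719       286.1034
  8        48.75        39.8556       318.8448
  9        48.75        38.8645       349.7809
  10    1,048.75       815.2960     8,152.9603
  Σ                  1,202.9608    10,026.2635
Price P = Σ PV = 1,202.9608.
Macaulay duration = Σ(t·PV) / P = 10,026.2635 / 1,202.9608 = 8.33466 half-year periods.
In years: 8.33466 / 2 = 4.16733 years.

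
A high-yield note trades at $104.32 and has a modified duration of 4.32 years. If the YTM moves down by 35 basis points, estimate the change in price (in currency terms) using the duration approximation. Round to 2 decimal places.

+$1.58

Duration approximation: ΔP/P ≈ -D_mod · Δy = -4.32 × (-0.0035) = +0.015120.
ΔP ≈ 104.32 × (+0.015120) = +1.5773184.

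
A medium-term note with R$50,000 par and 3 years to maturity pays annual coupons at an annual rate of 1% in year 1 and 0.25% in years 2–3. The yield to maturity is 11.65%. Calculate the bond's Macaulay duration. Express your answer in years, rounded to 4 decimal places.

Periodic yield y = 0.1165. Discount each cash flow and weight by its year:
  t   CF        PV=CF/(1+0.1165)^t    t·PV
  1       500.00       447.8280       447.8280
  2       125.00       100.2750       200.5499
  3    50,125.00    36,014.5675   108,043.7024
  Σ                 36,562.6705   108,692.0804
Price P = Σ PV = 36,562.6705.
Macaulay duration = Σ(t·PV) / P = 108,692.0804 / 36,562.6705 = 2.97276 years.

2.9728 years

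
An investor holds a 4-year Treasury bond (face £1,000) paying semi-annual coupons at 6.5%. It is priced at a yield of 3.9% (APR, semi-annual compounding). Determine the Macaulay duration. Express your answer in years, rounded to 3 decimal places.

Periodic yield y = 0.0195. Discount each cash flow and weight by its period:
  t   CF        PV=CF/(1+0.0195)^t    t·PV
  1        32.50        31.8784        31.8784
  2        32.50        31.2686        62.5373
  3        32.50        30.6706        92.0117
  4        32.50        30.0839       120.3357
  5        32.50        29.5085       147.5425
  6        32.50        28.9441       173.6646
  7        32.50        28.3905       198.7334
  8     1,032.50       884.6922     7,077.5379
  Σ                  1,095.4368     7,904.2414
Price P = Σ PV = 1,095.4368.
Macaulay duration = Σ(t·PV) / P = 7,904.2414 / 1,095.4368 = 7.21561 half-year periods.
In years: 7.21561 / 2 = 3.60780 years.

3.608 years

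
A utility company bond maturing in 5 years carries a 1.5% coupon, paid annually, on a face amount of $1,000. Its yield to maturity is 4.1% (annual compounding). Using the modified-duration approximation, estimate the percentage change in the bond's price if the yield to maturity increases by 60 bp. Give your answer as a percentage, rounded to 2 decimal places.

-2.79%

Periodic yield y = 0.041. Modified duration first:
  t   CF        PV=CF/(1+0.041)^t    t·PV
  1        15.00        14.4092        14.4092
  2        15.00        13.8417        27.6834
  3        15.00        13.2966        39.8897
  4        15.00        12.7729        51.0915
  5     1,015.00       830.2567     4,151.2836
  Σ                    884.5771     4,284.3573
P = 884.5771; D_Mac = 4.84340 yrs; D_mod = 4.84340/(1+0.041) = 4.65264 yrs.
ΔP/P ≈ -D_mod · Δy = -4.65264 × (+0.006) = -0.027916 = -2.7916%.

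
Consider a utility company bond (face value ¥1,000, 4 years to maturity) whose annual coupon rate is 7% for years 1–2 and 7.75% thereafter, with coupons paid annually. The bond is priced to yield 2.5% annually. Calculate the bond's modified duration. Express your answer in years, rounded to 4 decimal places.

Periodic yield y = 0.025. First find Macaulay duration:
  t   CF        PV=CF/(1+0.025)^t    t·PV
  1        70.00        68.2927        68.2927
  2        70.00        66.6270       133.2540
  3        77.50        71.9665       215.8994
  4     1,077.50       976.1618     3,904.6473
  Σ                  1,183.0480     4,322.0933
P = 1,183.0480; Macaulay duration = 4,322.0933 / 1,183.0480 = 3.65335 years.
Modified duration = D_Mac / (1 + y) = 3.65335 / 1.025 = 3.56425 years.

3.5642 years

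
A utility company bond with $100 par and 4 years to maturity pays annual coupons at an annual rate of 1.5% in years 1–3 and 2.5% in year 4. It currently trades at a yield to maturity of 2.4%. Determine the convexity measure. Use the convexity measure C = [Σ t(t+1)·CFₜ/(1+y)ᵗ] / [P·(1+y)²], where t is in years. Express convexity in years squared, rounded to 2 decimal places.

With y = 0.024:
  t   CF        PV=CF/(1+0.024)^t    t·PV        t(t+1)·PV
  1         1.50         1.4648         1.4648           2.9297
  2         1.50         1.4305         2.8610           8.5831
  3         1.50         1.3970         4.1910          16.7638
  4       102.50        93.2232       372.8928       1,864.4641
  Σ                     97.5155       381.4096       1,892.7407
P = 97.5155.
Convexity = Σ t(t+1)·PV / [P·(1+y)²] = 1,892.7407 / (97.5155 × 1.048576) = 18.51047.

18.51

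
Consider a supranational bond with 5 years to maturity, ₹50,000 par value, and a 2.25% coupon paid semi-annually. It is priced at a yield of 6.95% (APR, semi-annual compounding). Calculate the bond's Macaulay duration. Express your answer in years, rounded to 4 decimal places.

Periodic yield y = 0.03475. Discount each cash flow and weight by its period:
  t   CF        PV=CF/(1+0.03475)^t    t·PV
  1       562.50       543.6096       543.6096
  2       562.50       525.3535     1,050.7071
  3       562.50       507.7106     1,523.1318
  4       562.50       490.6601     1,962.6406
  5       562.50       474.1823     2,370.9116
  6       562.50       458.2579     2,749.5471
  7       562.50       442.8682     3,100.0773
  8       562.50       427.9953     3,423.9628
  9       562.50       413.6220     3,722.5978
  10   50,562.50    35,931.4041   359,314.0407
  Σ                 40,215.6636   379,761.2263
Price P = Σ PV = 40,215.6636.
Macaulay duration = Σ(t·PV) / P = 379,761.2263 / 40,215.6636 = 9.44312 half-year periods.
In years: 9.44312 / 2 = 4.72156 years.

4.7216 years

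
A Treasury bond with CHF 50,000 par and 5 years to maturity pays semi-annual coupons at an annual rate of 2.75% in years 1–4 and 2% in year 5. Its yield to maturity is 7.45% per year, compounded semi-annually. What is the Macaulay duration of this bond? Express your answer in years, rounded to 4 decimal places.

4.6630 years

Periodic yield y = 0.03725. Discount each cash flow and weight by its period:
  t   CF        PV=CF/(1+0.03725)^t    t·PV
  1       687.50       662.8103       662.8103
  2       687.50       639.0073     1,278.0146
  3       687.50       616.0591     1,848.1773
  4       687.50       593.9350     2,375.7401
  5       687.50       572.6055     2,863.0273
  6       687.50       552.0419     3,312.2514
  7       687.50       532.2168     3,725.5178
  8       687.50       513.1037     4,104.8297
  9       500.00       359.7651     3,237.8858
  10   50,500.00    35,031.3556   350,313.5557
  Σ                 40,072.9003   373,721.8099
Price P = Σ PV = 40,072.9003.
Macaulay duration = Σ(t·PV) / P = 373,721.8099 / 40,072.9003 = 9.32605 half-year periods.
In years: 9.32605 / 2 = 4.66302 years.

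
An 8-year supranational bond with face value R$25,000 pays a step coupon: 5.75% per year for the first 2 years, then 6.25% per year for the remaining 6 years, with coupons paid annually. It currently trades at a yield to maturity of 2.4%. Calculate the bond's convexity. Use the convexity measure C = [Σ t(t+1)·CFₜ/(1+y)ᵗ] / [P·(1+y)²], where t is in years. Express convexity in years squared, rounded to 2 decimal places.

54.52

With y = 0.024:
  t   CF        PV=CF/(1+0.024)^t    t·PV        t(t+1)·PV
  1     1,437.50     1,403.8086     1,403.8086       2,807.6172
  2     1,437.50     1,370.9068     2,741.8137       8,225.4410
  3     1,562.50     1,455.1915     4,365.5746      17,462.2983
  4     1,562.50     1,421.0855     5,684.3419      28,421.7094
  5     1,562.50     1,387.7788     6,938.8939      41,633.3634
  6     1,562.50     1,355.2527     8,131.5163      56,920.6141
  7     1,562.50     1,323.4890     9,264.4229      74,115.3829
  8    26,562.50    21,971.9850   175,775.8802   1,581,982.9215
  Σ                 31,689.4979   214,306.2519   1,811,569.3477
P = 31,689.4979.
Convexity = Σ t(t+1)·PV / [P·(1+y)²] = 1,811,569.3477 / (31,689.4979 × 1.048576) = 54.51797.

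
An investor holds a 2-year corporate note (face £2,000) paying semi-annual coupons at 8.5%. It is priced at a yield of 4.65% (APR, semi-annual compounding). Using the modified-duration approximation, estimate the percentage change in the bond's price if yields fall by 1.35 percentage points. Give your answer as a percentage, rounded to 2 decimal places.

+2.49%

Periodic yield y = 0.02325. Modified duration first:
  t   CF        PV=CF/(1+0.02325)^t    t·PV
  1        85.00        83.0687        83.0687
  2        85.00        81.1812       162.3624
  3        85.00        79.3366       238.0098
  4     2,085.00     1,901.8622     7,607.4488
  Σ                  2,145.4487     8,090.8897
P = 2,145.4487; D_Mac = 3.77119 half-year periods = 1.88559 yrs; D_mod = 1.88559/(1+0.02325) = 1.84275 yrs.
ΔP/P ≈ -D_mod · Δy = -1.84275 × (-0.0135) = +0.024877 = +2.4877%.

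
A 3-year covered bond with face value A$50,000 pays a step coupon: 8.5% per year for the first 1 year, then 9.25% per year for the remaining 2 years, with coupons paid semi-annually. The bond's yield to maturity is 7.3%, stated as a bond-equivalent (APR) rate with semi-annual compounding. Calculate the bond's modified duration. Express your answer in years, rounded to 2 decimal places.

2.61 years

Periodic yield y = 0.0365. First find Macaulay duration:
  t   CF        PV=CF/(1+0.0365)^t    t·PV
  1     2,125.00     2,050.1688     2,050.1688
  2     2,125.00     1,977.9728     3,955.9457
  3     2,312.50     2,076.7003     6,230.1008
  4     2,312.50     2,003.5700     8,014.2799
  5     2,312.50     1,933.0149     9,665.0747
  6    52,312.50    42,188.0679   253,128.4077
  Σ                 52,229.4948   283,043.9776
P = 52,229.4948; Macaulay duration = 283,043.9776 / 52,229.4948 = 5.41924 half-year periods = 2.70962 years.
Modified duration = D_Mac / (1 + y) = 2.70962 / 1.0365 = 2.61420 years.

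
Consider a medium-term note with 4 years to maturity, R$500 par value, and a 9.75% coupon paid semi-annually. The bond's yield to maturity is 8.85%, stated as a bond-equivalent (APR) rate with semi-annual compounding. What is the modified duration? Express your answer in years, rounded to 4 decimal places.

Periodic yield y = 0.04425. First find Macaulay duration:
  t   CF        PV=CF/(1+0.04425)^t    t·PV
  1       24.375        23.3421        23.3421
  2       24.375        22.3530        44.7060
  3       24.375        21.4058        64.2174
  4       24.375        20.4987        81.9949
  5       24.375        19.6301        98.1504
  6       24.375        18.7983       112.7896
  7       24.375        18.0017       126.0118
  8      524.375       370.8567     2,966.8534
  Σ                    514.8863     3,518.0656
P = 514.8863; Macaulay duration = 3,518.0656 / 514.8863 = 6.83270 half-year periods = 3.41635 years.
Modified duration = D_Mac / (1 + y) = 3.41635 / 1.04425 = 3.27158 years.

3.2716 years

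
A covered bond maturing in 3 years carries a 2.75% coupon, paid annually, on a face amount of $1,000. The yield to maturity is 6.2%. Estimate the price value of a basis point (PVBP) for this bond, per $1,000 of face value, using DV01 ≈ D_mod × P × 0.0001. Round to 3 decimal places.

Periodic yield y = 0.062.
  t   CF        PV=CF/(1+0.062)^t    t·PV
  1        27.50        25.8945        25.8945
  2        27.50        24.3828        48.7656
  3     1,027.50       857.8439     2,573.5318
  Σ                    908.1213     2,648.1919
P = 908.1213; D_Mac = 2.91612 yrs; D_mod = 2.74588 yrs.
DV01 ≈ 2.74588 × 908.1213 × 0.0001 = 0.249359.

$0.249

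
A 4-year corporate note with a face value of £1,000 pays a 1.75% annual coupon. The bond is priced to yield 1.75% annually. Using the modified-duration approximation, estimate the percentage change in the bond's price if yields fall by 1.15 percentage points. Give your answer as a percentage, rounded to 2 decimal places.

Periodic yield y = 0.0175. Modified duration first:
  t   CF        PV=CF/(1+0.0175)^t    t·PV
  1        17.50        17.1990        17.1990
  2        17.50        16.9032        33.8064
  3        17.50        16.6125        49.8375
  4     1,017.50       949.2853     3,797.1411
  Σ                  1,000.0000     3,897.9840
P = 1,000.0000; D_Mac = 3.89798 yrs; D_mod = 3.89798/(1+0.0175) = 3.83094 yrs.
ΔP/P ≈ -D_mod · Δy = -3.83094 × (-0.0115) = +0.044056 = +4.4056%.

+4.41%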